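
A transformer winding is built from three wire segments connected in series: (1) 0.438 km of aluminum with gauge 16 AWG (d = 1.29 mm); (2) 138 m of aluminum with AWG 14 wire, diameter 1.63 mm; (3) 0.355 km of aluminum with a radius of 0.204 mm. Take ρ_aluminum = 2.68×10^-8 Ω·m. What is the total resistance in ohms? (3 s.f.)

Seg 1: A = π(1.29/2 mm)² = π(6.4500e-04 m)² = 1.307e-06 m²
R_1 = (2.68×10^-8)(438)/(1.307e-06) = 8.981 Ω
Seg 2: A = π(1.63/2 mm)² = π(8.1500e-04 m)² = 2.087e-06 m²
R_2 = (2.68×10^-8)(138)/(2.087e-06) = 1.772 Ω
Seg 3: A = πr² = π(2.0400e-04 m)² = 1.307e-07 m²
R_3 = (2.68×10^-8)(355)/(1.307e-07) = 72.77 Ω
R_total = R_1 + R_2 + R_3 = 83.5 Ω

83.5 Ω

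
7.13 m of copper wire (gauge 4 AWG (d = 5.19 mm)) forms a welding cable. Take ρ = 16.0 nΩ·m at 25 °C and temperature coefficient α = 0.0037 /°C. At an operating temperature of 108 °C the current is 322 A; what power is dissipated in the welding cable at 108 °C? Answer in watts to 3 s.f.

731 W

ρ = 16.0 nΩ·m = 1.60×10^-8 Ω·m
A = π(5.19/2 mm)² = π(2.5950e-03 m)² = 2.116e-05 m²
R₍25₎ = ρL/A = (1.60×10^-8)(7.13)/(2.116e-05) = 0.005392 Ω
R₍108₎ = R₍25₎(1 + αΔT) = 0.005392 × (1 + 0.0037×83) = 0.007048 Ω
P = I²R = (322)² × 0.007048 = 731 W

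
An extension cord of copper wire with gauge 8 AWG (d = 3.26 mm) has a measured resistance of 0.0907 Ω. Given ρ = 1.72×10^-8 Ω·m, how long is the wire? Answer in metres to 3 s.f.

A = π(3.26/2 mm)² = π(1.6300e-03 m)² = 8.347e-06 m²
L = RA/ρ = (0.0907)(8.347e-06)/(1.72×10^-8) = 44.0 m

44.0 m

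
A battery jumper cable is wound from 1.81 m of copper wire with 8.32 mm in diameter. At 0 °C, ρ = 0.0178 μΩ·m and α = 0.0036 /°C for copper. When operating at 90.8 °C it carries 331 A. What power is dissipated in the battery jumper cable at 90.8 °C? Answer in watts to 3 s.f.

ρ = 0.0178 μΩ·m = 1.78×10^-8 Ω·m
A = π(d/2)² = π(4.1600e-03 m)² = 5.437e-05 m²
R₍0₎ = ρL/A = (1.78×10^-8)(1.81)/(5.437e-05) = 5.926×10^-4 Ω
R₍90.8₎ = R₍0₎(1 + αΔT) = 5.926×10^-4 × (1 + 0.0036×90.8) = 7.863×10^-4 Ω
P = I²R = (331)² × 7.863×10^-4 = 86.1 W

86.1 W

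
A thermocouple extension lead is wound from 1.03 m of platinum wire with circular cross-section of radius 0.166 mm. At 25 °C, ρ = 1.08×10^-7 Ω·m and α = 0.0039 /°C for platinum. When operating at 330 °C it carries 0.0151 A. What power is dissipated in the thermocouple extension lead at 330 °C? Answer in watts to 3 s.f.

A = πr² = π(1.6600e-04 m)² = 8.657e-08 m²
R₍25₎ = ρL/A = (1.08×10^-7)(1.03)/(8.657e-08) = 1.285 Ω
R₍330₎ = R₍25₎(1 + αΔT) = 1.285 × (1 + 0.0039×305) = 2.813 Ω
P = I²R = (0.0151)² × 2.813 = 6.41×10^-4 W

6.41×10^-4 W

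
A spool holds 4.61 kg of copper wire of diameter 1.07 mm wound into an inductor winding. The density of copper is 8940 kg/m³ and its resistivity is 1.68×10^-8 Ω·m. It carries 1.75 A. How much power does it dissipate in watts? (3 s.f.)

32.8 W

A = π(d/2)² = π(5.3500e-04 m)² = 8.9920e-07 m²
L = m/(density·A) = 4.61/(8940×8.9920e-07) = 573.5 m
R = ρL/A = (1.68×10^-8)(573.5)/(8.9920e-07) = 10.71 Ω
P = I²R = (1.75)² × 10.71 = 32.8 W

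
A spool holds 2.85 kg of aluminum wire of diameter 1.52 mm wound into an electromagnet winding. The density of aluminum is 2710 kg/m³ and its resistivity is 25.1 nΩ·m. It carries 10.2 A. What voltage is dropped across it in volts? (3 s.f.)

81.8 V

ρ = 25.1 nΩ·m = 2.51×10^-8 Ω·m
A = π(d/2)² = π(7.6000e-04 m)² = 1.8146e-06 m²
L = m/(density·A) = 2.85/(2710×1.8146e-06) = 579.6 m
R = ρL/A = (2.51×10^-8)(579.6)/(1.8146e-06) = 8.017 Ω
V = IR = 10.2 × 8.017 = 81.8 V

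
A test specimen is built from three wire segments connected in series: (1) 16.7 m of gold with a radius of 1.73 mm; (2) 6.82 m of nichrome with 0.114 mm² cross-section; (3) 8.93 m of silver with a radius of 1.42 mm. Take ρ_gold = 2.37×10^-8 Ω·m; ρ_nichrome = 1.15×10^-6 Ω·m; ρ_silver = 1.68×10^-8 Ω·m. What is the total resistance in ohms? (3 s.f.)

Seg 1: A = πr² = π(1.7300e-03 m)² = 9.402e-06 m²
R_1 = (2.37×10^-8)(16.7)/(9.402e-06) = 0.04209 Ω
Seg 2: A = 0.114 mm² = 1.140e-07 m²
R_2 = (1.15×10^-6)(6.82)/(1.140e-07) = 68.8 Ω
Seg 3: A = πr² = π(1.4200e-03 m)² = 6.335e-06 m²
R_3 = (1.68×10^-8)(8.93)/(6.335e-06) = 0.02368 Ω
R_total = R_1 + R_2 + R_3 = 68.9 Ω

68.9 Ω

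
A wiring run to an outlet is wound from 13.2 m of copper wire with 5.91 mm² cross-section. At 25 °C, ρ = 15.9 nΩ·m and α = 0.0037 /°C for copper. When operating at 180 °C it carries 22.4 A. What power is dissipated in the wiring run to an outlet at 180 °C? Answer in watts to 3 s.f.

28.0 W

ρ = 15.9 nΩ·m = 1.59×10^-8 Ω·m
A = 5.91 mm² = 5.910e-06 m²
R₍25₎ = ρL/A = (1.59×10^-8)(13.2)/(5.910e-06) = 0.03551 Ω
R₍180₎ = R₍25₎(1 + αΔT) = 0.03551 × (1 + 0.0037×155) = 0.05588 Ω
P = I²R = (22.4)² × 0.05588 = 28.0 W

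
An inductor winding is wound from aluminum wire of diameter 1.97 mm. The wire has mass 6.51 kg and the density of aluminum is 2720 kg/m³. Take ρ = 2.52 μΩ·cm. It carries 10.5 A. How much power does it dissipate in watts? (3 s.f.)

ρ = 2.52 μΩ·cm = 2.52×10^-8 Ω·m
A = π(d/2)² = π(9.8500e-04 m)² = 3.0481e-06 m²
L = m/(density·A) = 6.51/(2720×3.0481e-06) = 785.2 m
R = ρL/A = (2.52×10^-8)(785.2)/(3.0481e-06) = 6.492 Ω
P = I²R = (10.5)² × 6.492 = 716 W

716 W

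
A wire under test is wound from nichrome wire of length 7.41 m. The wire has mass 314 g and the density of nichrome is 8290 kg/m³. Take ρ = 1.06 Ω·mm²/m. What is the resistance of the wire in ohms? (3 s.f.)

1.54 Ω

ρ = 1.06 Ω·mm²/m = 1.06×10^-6 Ω·m
A = m/(density·L) = 0.314/(8290×7.41) = 5.1116e-06 m²
R = ρL/A = (1.06×10^-6)(7.41)/(5.1116e-06) = 1.54 Ω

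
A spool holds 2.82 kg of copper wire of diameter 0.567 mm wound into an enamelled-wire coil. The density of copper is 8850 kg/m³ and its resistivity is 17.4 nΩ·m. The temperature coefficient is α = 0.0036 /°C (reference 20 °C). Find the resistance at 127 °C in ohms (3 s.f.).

120 Ω

ρ = 17.4 nΩ·m = 1.74×10^-8 Ω·m
A = π(d/2)² = π(2.8350e-04 m)² = 2.5250e-07 m²
L = m/(density·A) = 2.82/(8850×2.5250e-07) = 1262 m
R = ρL/A = (1.74×10^-8)(1262)/(2.5250e-07) = 86.96 Ω
R(127 °C) = 86.96 × (1 + 0.0036×107) = 120 Ω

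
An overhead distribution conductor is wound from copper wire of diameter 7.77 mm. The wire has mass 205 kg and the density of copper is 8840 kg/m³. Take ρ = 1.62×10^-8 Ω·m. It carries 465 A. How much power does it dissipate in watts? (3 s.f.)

36100 W

A = π(d/2)² = π(3.8850e-03 m)² = 4.7417e-05 m²
L = m/(density·A) = 205/(8840×4.7417e-05) = 489.1 m
R = ρL/A = (1.62×10^-8)(489.1)/(4.7417e-05) = 0.1671 Ω
P = I²R = (465)² × 0.1671 = 36100 W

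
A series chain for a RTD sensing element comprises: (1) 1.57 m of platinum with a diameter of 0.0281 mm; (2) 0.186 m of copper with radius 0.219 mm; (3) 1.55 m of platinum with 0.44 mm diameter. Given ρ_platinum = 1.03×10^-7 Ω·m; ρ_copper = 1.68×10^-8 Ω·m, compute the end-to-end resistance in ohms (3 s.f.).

Seg 1: A = π(d/2)² = π(1.4050e-05 m)² = 6.202e-10 m²
R_1 = (1.03×10^-7)(1.57)/(6.202e-10) = 260.8 Ω
Seg 2: A = πr² = π(2.1900e-04 m)² = 1.507e-07 m²
R_2 = (1.68×10^-8)(0.186)/(1.507e-07) = 0.02074 Ω
Seg 3: A = π(d/2)² = π(2.2000e-04 m)² = 1.521e-07 m²
R_3 = (1.03×10^-7)(1.55)/(1.521e-07) = 1.05 Ω
R_total = R_1 + R_2 + R_3 = 262 Ω

262 Ω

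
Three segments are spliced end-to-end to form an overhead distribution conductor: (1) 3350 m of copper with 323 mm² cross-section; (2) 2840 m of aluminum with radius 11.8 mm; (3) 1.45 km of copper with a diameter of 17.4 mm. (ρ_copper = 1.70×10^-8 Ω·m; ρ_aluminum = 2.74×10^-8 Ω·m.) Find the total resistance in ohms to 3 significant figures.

Seg 1: A = 323 mm² = 3.230e-04 m²
R_1 = (1.70×10^-8)(3350)/(3.230e-04) = 0.1763 Ω
Seg 2: A = πr² = π(1.1800e-02 m)² = 4.374e-04 m²
R_2 = (2.74×10^-8)(2840)/(4.374e-04) = 0.1779 Ω
Seg 3: A = π(d/2)² = π(8.7000e-03 m)² = 2.378e-04 m²
R_3 = (1.70×10^-8)(1450)/(2.378e-04) = 0.1037 Ω
R_total = R_1 + R_2 + R_3 = 0.458 Ω

0.458 Ω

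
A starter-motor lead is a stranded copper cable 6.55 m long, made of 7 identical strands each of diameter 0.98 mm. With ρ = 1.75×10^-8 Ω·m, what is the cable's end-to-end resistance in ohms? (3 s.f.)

0.0217 Ω

A_strand = π(4.9000e-04 m)² = 7.543e-07 m²
R_strand = ρL/A = (1.75×10^-8)(6.55)/(7.543e-07) = 0.152 Ω
R_total = R_strand/N = 0.152/7 = 0.0217 Ω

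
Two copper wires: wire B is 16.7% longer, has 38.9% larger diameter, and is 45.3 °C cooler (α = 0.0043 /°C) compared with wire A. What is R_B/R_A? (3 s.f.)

R ∝ ρL/d² with ρ ∝ (1+αΔT), so R_B/R_A = (1 + 16.7/100) × (1 + 38.9/100)⁻² × (1 − 0.0043×45.3)
= 1.167 × 0.5183 × 0.8052 = 0.487

0.487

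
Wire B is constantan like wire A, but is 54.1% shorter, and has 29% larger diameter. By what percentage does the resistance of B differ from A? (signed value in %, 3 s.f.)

R ∝ L/d², so R_B/R_A = (1 − 54.1/100) × (1 + 29/100)⁻²
= 0.459 × 0.6009 = 0.2758
(R_B − R_A)/R_A = 0.2758 − 1 = -72.4%

-72.4%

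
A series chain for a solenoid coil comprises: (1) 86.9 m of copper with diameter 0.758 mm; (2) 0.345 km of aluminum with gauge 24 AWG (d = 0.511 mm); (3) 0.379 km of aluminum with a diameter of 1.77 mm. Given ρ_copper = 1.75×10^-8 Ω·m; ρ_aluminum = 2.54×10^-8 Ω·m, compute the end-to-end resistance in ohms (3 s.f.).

Seg 1: A = π(d/2)² = π(3.7900e-04 m)² = 4.513e-07 m²
R_1 = (1.75×10^-8)(86.9)/(4.513e-07) = 3.37 Ω
Seg 2: A = π(0.511/2 mm)² = π(2.5550e-04 m)² = 2.051e-07 m²
R_2 = (2.54×10^-8)(345)/(2.051e-07) = 42.73 Ω
Seg 3: A = π(d/2)² = π(8.8500e-04 m)² = 2.461e-06 m²
R_3 = (2.54×10^-8)(379)/(2.461e-06) = 3.912 Ω
R_total = R_1 + R_2 + R_3 = 50.0 Ω

50.0 Ω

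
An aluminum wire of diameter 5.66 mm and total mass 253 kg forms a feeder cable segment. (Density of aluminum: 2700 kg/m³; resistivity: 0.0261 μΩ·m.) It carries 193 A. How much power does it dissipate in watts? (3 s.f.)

1.44×10^5 W

ρ = 0.0261 μΩ·m = 2.61×10^-8 Ω·m
A = π(d/2)² = π(2.8300e-03 m)² = 2.5161e-05 m²
L = m/(density·A) = 253/(2700×2.5161e-05) = 3724 m
R = ρL/A = (2.61×10^-8)(3724)/(2.5161e-05) = 3.863 Ω
P = I²R = (193)² × 3.863 = 1.44×10^5 W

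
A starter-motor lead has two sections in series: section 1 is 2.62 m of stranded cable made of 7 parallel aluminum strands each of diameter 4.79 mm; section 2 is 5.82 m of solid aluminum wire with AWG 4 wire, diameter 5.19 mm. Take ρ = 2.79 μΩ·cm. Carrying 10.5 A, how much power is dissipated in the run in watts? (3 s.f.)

ρ = 2.79 μΩ·cm = 2.79×10^-8 Ω·m
Section 1: A_strand = π(2.3950e-03)² = 1.802e-05 m²; R₁ = ρL/(N·A_s) = (2.79×10^-8)(2.62)/(7×1.802e-05) = 5.795×10^-4 Ω
Section 2: A = π(5.19/2 mm)² = π(2.5950e-03 m)² = 2.116e-05 m²
R₂ = (2.79×10^-8)(5.82)/(2.116e-05) = 0.007675 Ω
R = R₁ + R₂ = 0.008255 Ω
P = I²R = (10.5)² × 0.008255 = 0.910 W

0.910 W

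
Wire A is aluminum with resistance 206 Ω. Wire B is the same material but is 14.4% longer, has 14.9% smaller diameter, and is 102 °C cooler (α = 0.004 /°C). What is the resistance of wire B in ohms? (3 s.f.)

R ∝ ρL/d² with ρ ∝ (1+αΔT), so R_B/R_A = (1 + 14.4/100) × (1 − 14.9/100)⁻² × (1 − 0.004×102)
= 1.144 × 1.381 × 0.592 = 0.9352
R_B = 0.9352 × 206 = 193 Ω

193 Ω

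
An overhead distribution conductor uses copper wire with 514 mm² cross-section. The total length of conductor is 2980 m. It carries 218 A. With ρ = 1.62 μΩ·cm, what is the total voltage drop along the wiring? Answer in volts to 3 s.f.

20.5 V

ρ = 1.62 μΩ·cm = 1.62×10^-8 Ω·m
A = 514 mm² = 5.140e-04 m²
R = ρL/A = (1.62×10^-8)(2980)/(5.140e-04) = 0.09392 Ω
V = IR = 218 × 0.09392 = 20.5 V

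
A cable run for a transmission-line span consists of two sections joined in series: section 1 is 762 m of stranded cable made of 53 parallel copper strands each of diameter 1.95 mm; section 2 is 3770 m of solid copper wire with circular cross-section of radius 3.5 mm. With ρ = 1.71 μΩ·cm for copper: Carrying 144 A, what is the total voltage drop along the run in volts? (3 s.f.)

ρ = 1.71 μΩ·cm = 1.71×10^-8 Ω·m
Section 1: A_strand = π(9.7500e-04)² = 2.986e-06 m²; R₁ = ρL/(N·A_s) = (1.71×10^-8)(762)/(53×2.986e-06) = 0.08232 Ω
Section 2: A = πr² = π(3.5000e-03 m)² = 3.848e-05 m²
R₂ = (1.71×10^-8)(3770)/(3.848e-05) = 1.675 Ω
R = R₁ + R₂ = 1.757 Ω
V = IR = 144 × 1.757 = 253 V

253 V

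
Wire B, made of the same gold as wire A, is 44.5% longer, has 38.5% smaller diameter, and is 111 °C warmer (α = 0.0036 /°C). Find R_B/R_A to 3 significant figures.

5.35

R ∝ ρL/d² with ρ ∝ (1+αΔT), so R_B/R_A = (1 + 44.5/100) × (1 − 38.5/100)⁻² × (1 + 0.0036×111)
= 1.445 × 2.644 × 1.4 = 5.35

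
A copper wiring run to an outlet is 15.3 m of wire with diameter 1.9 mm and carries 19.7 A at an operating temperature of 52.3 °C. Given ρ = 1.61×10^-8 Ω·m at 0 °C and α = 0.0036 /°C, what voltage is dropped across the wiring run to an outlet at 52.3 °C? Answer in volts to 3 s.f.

2.03 V

A = π(d/2)² = π(9.5000e-04 m)² = 2.835e-06 m²
R₍0₎ = ρL/A = (1.61×10^-8)(15.3)/(2.835e-06) = 0.08688 Ω
R₍52.3₎ = R₍0₎(1 + αΔT) = 0.08688 × (1 + 0.0036×52.3) = 0.1032 Ω
V = IR = 19.7 × 0.1032 = 2.03 V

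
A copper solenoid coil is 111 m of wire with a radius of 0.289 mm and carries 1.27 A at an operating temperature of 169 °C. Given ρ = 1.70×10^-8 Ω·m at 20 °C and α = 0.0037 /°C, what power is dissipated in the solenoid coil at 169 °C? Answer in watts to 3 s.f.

18.0 W

A = πr² = π(2.8900e-04 m)² = 2.624e-07 m²
R₍20₎ = ρL/A = (1.70×10^-8)(111)/(2.624e-07) = 7.192 Ω
R₍169₎ = R₍20₎(1 + αΔT) = 7.192 × (1 + 0.0037×149) = 11.16 Ω
P = I²R = (1.27)² × 11.16 = 18.0 W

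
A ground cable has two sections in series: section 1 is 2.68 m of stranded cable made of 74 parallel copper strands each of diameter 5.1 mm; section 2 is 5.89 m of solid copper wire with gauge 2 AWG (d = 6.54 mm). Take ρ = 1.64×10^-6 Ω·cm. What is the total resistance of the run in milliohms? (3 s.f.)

2.90 mΩ

ρ = 1.64×10^-6 Ω·cm = 1.64×10^-8 Ω·m
Section 1: A_strand = π(2.5500e-03)² = 2.043e-05 m²; R₁ = ρL/(N·A_s) = (1.64×10^-8)(2.68)/(74×2.043e-05) = 2.907×10^-5 Ω
Section 2: A = π(6.54/2 mm)² = π(3.2700e-03 m)² = 3.359e-05 m²
R₂ = (1.64×10^-8)(5.89)/(3.359e-05) = 0.002876 Ω
R = R₁ + R₂ = 2.90 mΩ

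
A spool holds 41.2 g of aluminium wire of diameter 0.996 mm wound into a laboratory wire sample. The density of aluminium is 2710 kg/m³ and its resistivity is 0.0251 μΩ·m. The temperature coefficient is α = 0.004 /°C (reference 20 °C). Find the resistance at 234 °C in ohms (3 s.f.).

ρ = 0.0251 μΩ·m = 2.51×10^-8 Ω·m
A = π(d/2)² = π(4.9800e-04 m)² = 7.7913e-07 m²
L = m/(density·A) = 0.0412/(2710×7.7913e-07) = 19.51 m
R = ρL/A = (2.51×10^-8)(19.51)/(7.7913e-07) = 0.6286 Ω
R(234 °C) = 0.6286 × (1 + 0.004×214) = 1.17 Ω

1.17 Ω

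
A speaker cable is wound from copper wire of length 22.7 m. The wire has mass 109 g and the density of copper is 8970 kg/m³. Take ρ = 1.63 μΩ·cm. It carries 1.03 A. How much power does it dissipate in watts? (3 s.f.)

ρ = 1.63 μΩ·cm = 1.63×10^-8 Ω·m
A = m/(density·L) = 0.109/(8970×22.7) = 5.3531e-07 m²
R = ρL/A = (1.63×10^-8)(22.7)/(5.3531e-07) = 0.6912 Ω
P = I²R = (1.03)² × 0.6912 = 0.733 W

0.733 W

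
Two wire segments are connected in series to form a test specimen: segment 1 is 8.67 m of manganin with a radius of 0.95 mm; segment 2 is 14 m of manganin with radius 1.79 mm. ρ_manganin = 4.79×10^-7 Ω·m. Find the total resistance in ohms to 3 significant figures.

Segment 1: A = πr² = π(9.5000e-04 m)² = 2.835e-06 m²
R₁ = ρL/A = (4.79×10^-7)(8.67)/(2.835e-06) = 1.465 Ω
Segment 2: A = πr² = π(1.7900e-03 m)² = 1.007e-05 m²
R₂ = (4.79×10^-7)(14)/(1.007e-05) = 0.6662 Ω
R = R₁ + R₂ = 2.13 Ω

2.13 Ω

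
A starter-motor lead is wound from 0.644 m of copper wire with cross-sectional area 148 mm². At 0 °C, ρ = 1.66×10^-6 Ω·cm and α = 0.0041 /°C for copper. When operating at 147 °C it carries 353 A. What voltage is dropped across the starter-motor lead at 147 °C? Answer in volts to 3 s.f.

ρ = 1.66×10^-6 Ω·cm = 1.66×10^-8 Ω·m
A = 148 mm² = 1.480e-04 m²
R₍0₎ = ρL/A = (1.66×10^-8)(0.644)/(1.480e-04) = 7.223×10^-5 Ω
R₍147₎ = R₍0₎(1 + αΔT) = 7.223×10^-5 × (1 + 0.0041×147) = 1.158×10^-4 Ω
V = IR = 353 × 1.158×10^-4 = 0.0409 V

0.0409 V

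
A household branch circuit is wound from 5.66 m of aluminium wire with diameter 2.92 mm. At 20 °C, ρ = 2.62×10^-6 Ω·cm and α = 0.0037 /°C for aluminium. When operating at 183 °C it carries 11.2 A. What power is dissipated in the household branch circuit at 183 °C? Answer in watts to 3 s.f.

ρ = 2.62×10^-6 Ω·cm = 2.62×10^-8 Ω·m
A = π(d/2)² = π(1.4600e-03 m)² = 6.697e-06 m²
R₍20₎ = ρL/A = (2.62×10^-8)(5.66)/(6.697e-06) = 0.02214 Ω
R₍183₎ = R₍20₎(1 + αΔT) = 0.02214 × (1 + 0.0037×163) = 0.0355 Ω
P = I²R = (11.2)² × 0.0355 = 4.45 W

4.45 W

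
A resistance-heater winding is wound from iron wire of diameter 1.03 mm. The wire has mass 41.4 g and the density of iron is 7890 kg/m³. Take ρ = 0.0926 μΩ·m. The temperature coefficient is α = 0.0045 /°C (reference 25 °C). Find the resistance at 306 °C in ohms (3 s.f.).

1.58 Ω

ρ = 0.0926 μΩ·m = 9.26×10^-8 Ω·m
A = π(d/2)² = π(5.1500e-04 m)² = 8.3323e-07 m²
L = m/(density·A) = 0.0414/(7890×8.3323e-07) = 6.297 m
R = ρL/A = (9.26×10^-8)(6.297)/(8.3323e-07) = 0.6999 Ω
R(306 °C) = 0.6999 × (1 + 0.0045×281) = 1.58 Ω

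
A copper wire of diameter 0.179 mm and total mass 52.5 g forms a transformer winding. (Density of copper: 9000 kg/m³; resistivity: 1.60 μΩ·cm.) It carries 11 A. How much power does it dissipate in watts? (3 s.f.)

17800 W

ρ = 1.60 μΩ·cm = 1.60×10^-8 Ω·m
A = π(d/2)² = π(8.9500e-05 m)² = 2.5165e-08 m²
L = m/(density·A) = 0.0525/(9000×2.5165e-08) = 231.8 m
R = ρL/A = (1.60×10^-8)(231.8)/(2.5165e-08) = 147.4 Ω
P = I²R = (11)² × 147.4 = 17800 W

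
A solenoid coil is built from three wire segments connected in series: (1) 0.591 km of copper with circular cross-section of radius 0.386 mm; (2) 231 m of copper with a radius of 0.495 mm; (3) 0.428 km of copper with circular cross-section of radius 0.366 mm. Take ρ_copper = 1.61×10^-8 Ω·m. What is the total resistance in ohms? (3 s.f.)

41.5 Ω

Seg 1: A = πr² = π(3.8600e-04 m)² = 4.681e-07 m²
R_1 = (1.61×10^-8)(591)/(4.681e-07) = 20.33 Ω
Seg 2: A = πr² = π(4.9500e-04 m)² = 7.698e-07 m²
R_2 = (1.61×10^-8)(231)/(7.698e-07) = 4.831 Ω
Seg 3: A = πr² = π(3.6600e-04 m)² = 4.208e-07 m²
R_3 = (1.61×10^-8)(428)/(4.208e-07) = 16.37 Ω
R_total = R_1 + R_2 + R_3 = 41.5 Ω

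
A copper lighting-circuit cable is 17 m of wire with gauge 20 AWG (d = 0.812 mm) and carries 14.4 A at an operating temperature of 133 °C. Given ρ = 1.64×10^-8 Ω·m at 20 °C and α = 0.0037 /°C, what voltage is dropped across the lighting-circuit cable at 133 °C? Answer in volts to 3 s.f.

A = π(0.812/2 mm)² = π(4.0600e-04 m)² = 5.178e-07 m²
R₍20₎ = ρL/A = (1.64×10^-8)(17)/(5.178e-07) = 0.5384 Ω
R₍133₎ = R₍20₎(1 + αΔT) = 0.5384 × (1 + 0.0037×113) = 0.7635 Ω
V = IR = 14.4 × 0.7635 = 11.0 V

11.0 V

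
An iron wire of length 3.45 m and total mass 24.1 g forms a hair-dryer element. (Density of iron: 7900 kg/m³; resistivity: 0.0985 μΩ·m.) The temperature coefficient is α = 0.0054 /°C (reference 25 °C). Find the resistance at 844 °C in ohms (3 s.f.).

2.08 Ω

ρ = 0.0985 μΩ·m = 9.85×10^-8 Ω·m
A = m/(density·L) = 0.0241/(7900×3.45) = 8.8424e-07 m²
R = ρL/A = (9.85×10^-8)(3.45)/(8.8424e-07) = 0.3843 Ω
R(844 °C) = 0.3843 × (1 + 0.0054×819) = 2.08 Ω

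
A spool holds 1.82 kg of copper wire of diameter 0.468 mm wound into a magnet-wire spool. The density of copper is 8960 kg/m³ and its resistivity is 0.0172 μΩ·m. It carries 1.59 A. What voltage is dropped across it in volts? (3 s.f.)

ρ = 0.0172 μΩ·m = 1.72×10^-8 Ω·m
A = π(d/2)² = π(2.3400e-04 m)² = 1.7202e-07 m²
L = m/(density·A) = 1.82/(8960×1.7202e-07) = 1181 m
R = ρL/A = (1.72×10^-8)(1181)/(1.7202e-07) = 118.1 Ω
V = IR = 1.59 × 118.1 = 188 V

188 V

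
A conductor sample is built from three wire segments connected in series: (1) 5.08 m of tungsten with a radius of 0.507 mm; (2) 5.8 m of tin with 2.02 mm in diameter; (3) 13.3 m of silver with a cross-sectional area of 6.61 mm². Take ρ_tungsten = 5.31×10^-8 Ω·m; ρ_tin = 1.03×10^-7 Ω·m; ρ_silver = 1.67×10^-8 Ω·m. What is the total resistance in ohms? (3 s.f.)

Seg 1: A = πr² = π(5.0700e-04 m)² = 8.075e-07 m²
R_1 = (5.31×10^-8)(5.08)/(8.075e-07) = 0.334 Ω
Seg 2: A = π(d/2)² = π(1.0100e-03 m)² = 3.205e-06 m²
R_2 = (1.03×10^-7)(5.8)/(3.205e-06) = 0.1864 Ω
Seg 3: A = 6.61 mm² = 6.610e-06 m²
R_3 = (1.67×10^-8)(13.3)/(6.610e-06) = 0.0336 Ω
R_total = R_1 + R_2 + R_3 = 0.554 Ω

0.554 Ω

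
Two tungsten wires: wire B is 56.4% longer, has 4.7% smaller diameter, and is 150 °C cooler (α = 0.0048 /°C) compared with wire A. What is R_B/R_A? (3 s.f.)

0.482

R ∝ ρL/d² with ρ ∝ (1+αΔT), so R_B/R_A = (1 + 56.4/100) × (1 − 4.7/100)⁻² × (1 − 0.0048×150)
= 1.564 × 1.101 × 0.28 = 0.482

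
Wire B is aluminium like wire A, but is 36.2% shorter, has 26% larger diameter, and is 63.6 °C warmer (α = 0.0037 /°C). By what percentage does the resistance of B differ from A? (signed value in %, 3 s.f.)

R ∝ ρL/d² with ρ ∝ (1+αΔT), so R_B/R_A = (1 − 36.2/100) × (1 + 26/100)⁻² × (1 + 0.0037×63.6)
= 0.638 × 0.6299 × 1.235 = 0.4964
(R_B − R_A)/R_A = 0.4964 − 1 = -50.4%

-50.4%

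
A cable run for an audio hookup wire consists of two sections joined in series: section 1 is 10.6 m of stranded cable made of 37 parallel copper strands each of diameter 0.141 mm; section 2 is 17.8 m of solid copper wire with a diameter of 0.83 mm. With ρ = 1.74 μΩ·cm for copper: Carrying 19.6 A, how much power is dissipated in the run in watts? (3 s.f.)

ρ = 1.74 μΩ·cm = 1.74×10^-8 Ω·m
Section 1: A_strand = π(7.0500e-05)² = 1.561e-08 m²; R₁ = ρL/(N·A_s) = (1.74×10^-8)(10.6)/(37×1.561e-08) = 0.3192 Ω
Section 2: A = π(d/2)² = π(4.1500e-04 m)² = 5.411e-07 m²
R₂ = (1.74×10^-8)(17.8)/(5.411e-07) = 0.5724 Ω
R = R₁ + R₂ = 0.8917 Ω
P = I²R = (19.6)² × 0.8917 = 343 W

343 W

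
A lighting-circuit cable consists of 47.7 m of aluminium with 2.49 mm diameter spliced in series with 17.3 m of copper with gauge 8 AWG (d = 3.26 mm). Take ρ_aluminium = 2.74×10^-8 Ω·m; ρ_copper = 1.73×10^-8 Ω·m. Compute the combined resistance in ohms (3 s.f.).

0.304 Ω

Segment 1: A = π(d/2)² = π(1.2450e-03 m)² = 4.870e-06 m²
R₁ = ρL/A = (2.74×10^-8)(47.7)/(4.870e-06) = 0.2684 Ω
Segment 2: A = π(3.26/2 mm)² = π(1.6300e-03 m)² = 8.347e-06 m²
R₂ = (1.73×10^-8)(17.3)/(8.347e-06) = 0.03586 Ω
R = R₁ + R₂ = 0.304 Ω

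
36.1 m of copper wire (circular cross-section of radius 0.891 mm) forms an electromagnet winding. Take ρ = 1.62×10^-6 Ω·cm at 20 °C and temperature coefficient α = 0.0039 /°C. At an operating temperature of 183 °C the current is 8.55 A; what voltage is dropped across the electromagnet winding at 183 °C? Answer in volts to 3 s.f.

3.28 V

ρ = 1.62×10^-6 Ω·cm = 1.62×10^-8 Ω·m
A = πr² = π(8.9100e-04 m)² = 2.494e-06 m²
R₍20₎ = ρL/A = (1.62×10^-8)(36.1)/(2.494e-06) = 0.2345 Ω
R₍183₎ = R₍20₎(1 + αΔT) = 0.2345 × (1 + 0.0039×163) = 0.3835 Ω
V = IR = 8.55 × 0.3835 = 3.28 V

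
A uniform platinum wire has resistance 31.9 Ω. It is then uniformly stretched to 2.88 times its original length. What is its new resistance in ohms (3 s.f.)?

Volume constant ⇒ A' = A/k with k = 2.88. R' = ρ(kL)/(A/k) = k²R.
R' = 8.294 × 31.9 = 265 Ω

265 Ω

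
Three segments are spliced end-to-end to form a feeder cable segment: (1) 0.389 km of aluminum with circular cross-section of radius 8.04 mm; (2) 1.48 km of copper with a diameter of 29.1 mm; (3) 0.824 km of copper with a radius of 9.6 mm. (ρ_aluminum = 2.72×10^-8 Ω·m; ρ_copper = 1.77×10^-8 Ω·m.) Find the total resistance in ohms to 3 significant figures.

0.142 Ω

Seg 1: A = πr² = π(8.0400e-03 m)² = 2.031e-04 m²
R_1 = (2.72×10^-8)(389)/(2.031e-04) = 0.0521 Ω
Seg 2: A = π(d/2)² = π(1.4550e-02 m)² = 6.651e-04 m²
R_2 = (1.77×10^-8)(1480)/(6.651e-04) = 0.03939 Ω
Seg 3: A = πr² = π(9.6000e-03 m)² = 2.895e-04 m²
R_3 = (1.77×10^-8)(824)/(2.895e-04) = 0.05037 Ω
R_total = R_1 + R_2 + R_3 = 0.142 Ω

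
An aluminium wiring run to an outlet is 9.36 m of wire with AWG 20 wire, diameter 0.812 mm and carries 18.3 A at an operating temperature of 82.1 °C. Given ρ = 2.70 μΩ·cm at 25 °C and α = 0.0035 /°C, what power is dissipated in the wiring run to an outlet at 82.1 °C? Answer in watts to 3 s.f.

196 W

ρ = 2.70 μΩ·cm = 2.70×10^-8 Ω·m
A = π(0.812/2 mm)² = π(4.0600e-04 m)² = 5.178e-07 m²
R₍25₎ = ρL/A = (2.70×10^-8)(9.36)/(5.178e-07) = 0.488 Ω
R₍82.1₎ = R₍25₎(1 + αΔT) = 0.488 × (1 + 0.0035×57.1) = 0.5856 Ω
P = I²R = (18.3)² × 0.5856 = 196 W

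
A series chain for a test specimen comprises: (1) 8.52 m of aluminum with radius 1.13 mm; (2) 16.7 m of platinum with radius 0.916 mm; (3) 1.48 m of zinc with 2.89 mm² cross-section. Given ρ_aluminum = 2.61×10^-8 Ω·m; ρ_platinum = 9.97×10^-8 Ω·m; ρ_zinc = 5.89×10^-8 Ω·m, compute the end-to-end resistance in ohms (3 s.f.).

Seg 1: A = πr² = π(1.1300e-03 m)² = 4.011e-06 m²
R_1 = (2.61×10^-8)(8.52)/(4.011e-06) = 0.05543 Ω
Seg 2: A = πr² = π(9.1600e-04 m)² = 2.636e-06 m²
R_2 = (9.97×10^-8)(16.7)/(2.636e-06) = 0.6316 Ω
Seg 3: A = 2.89 mm² = 2.890e-06 m²
R_3 = (5.89×10^-8)(1.48)/(2.890e-06) = 0.03016 Ω
R_total = R_1 + R_2 + R_3 = 0.717 Ω

0.717 Ω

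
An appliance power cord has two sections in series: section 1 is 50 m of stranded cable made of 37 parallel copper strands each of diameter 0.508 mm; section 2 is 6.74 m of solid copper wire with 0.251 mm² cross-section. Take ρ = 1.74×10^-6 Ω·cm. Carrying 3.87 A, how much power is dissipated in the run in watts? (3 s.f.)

8.74 W

ρ = 1.74×10^-6 Ω·cm = 1.74×10^-8 Ω·m
Section 1: A_strand = π(2.5400e-04)² = 2.027e-07 m²; R₁ = ρL/(N·A_s) = (1.74×10^-8)(50)/(37×2.027e-07) = 0.116 Ω
Section 2: A = 0.251 mm² = 2.510e-07 m²
R₂ = (1.74×10^-8)(6.74)/(2.510e-07) = 0.4672 Ω
R = R₁ + R₂ = 0.5832 Ω
P = I²R = (3.87)² × 0.5832 = 8.74 W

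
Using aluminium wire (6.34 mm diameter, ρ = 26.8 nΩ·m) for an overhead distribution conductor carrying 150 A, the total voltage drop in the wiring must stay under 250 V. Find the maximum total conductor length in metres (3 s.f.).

1960 m

ρ = 26.8 nΩ·m = 2.68×10^-8 Ω·m
A = π(d/2)² = π(3.1700e-03 m)² = 3.157e-05 m²
L_max = V_max·A/(1·ρI) = (250)(3.157e-05)/(2.68×10^-8×150) = 1960 m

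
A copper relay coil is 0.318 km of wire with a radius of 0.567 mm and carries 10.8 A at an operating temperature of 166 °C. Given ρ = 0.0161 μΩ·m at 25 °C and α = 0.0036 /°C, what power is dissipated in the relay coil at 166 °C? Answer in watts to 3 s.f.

891 W

ρ = 0.0161 μΩ·m = 1.61×10^-8 Ω·m
A = πr² = π(5.6700e-04 m)² = 1.010e-06 m²
R₍25₎ = ρL/A = (1.61×10^-8)(318)/(1.010e-06) = 5.069 Ω
R₍166₎ = R₍25₎(1 + αΔT) = 5.069 × (1 + 0.0036×141) = 7.642 Ω
P = I²R = (10.8)² × 7.642 = 891 W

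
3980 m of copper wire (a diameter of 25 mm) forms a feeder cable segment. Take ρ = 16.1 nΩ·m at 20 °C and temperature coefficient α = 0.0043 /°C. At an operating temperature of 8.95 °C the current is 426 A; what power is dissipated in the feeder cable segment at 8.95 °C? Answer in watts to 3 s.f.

22600 W

ρ = 16.1 nΩ·m = 1.61×10^-8 Ω·m
A = π(d/2)² = π(1.2500e-02 m)² = 4.909e-04 m²
R₍20₎ = ρL/A = (1.61×10^-8)(3980)/(4.909e-04) = 0.1305 Ω
R₍8.95₎ = R₍20₎(1 + αΔT) = 0.1305 × (1 + 0.0043×-11.1) = 0.1243 Ω
P = I²R = (426)² × 0.1243 = 22600 W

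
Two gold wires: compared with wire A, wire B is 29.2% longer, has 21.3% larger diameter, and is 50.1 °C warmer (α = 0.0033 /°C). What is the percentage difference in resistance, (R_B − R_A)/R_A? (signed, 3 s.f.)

2.33%

R ∝ ρL/d² with ρ ∝ (1+αΔT), so R_B/R_A = (1 + 29.2/100) × (1 + 21.3/100)⁻² × (1 + 0.0033×50.1)
= 1.292 × 0.6796 × 1.165 = 1.023
(R_B − R_A)/R_A = 1.023 − 1 = 2.33%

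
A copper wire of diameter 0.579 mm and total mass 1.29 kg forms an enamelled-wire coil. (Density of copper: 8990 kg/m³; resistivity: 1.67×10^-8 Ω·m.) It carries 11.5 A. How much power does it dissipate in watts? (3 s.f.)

4570 W

A = π(d/2)² = π(2.8950e-04 m)² = 2.6330e-07 m²
L = m/(density·A) = 1.29/(8990×2.6330e-07) = 545 m
R = ρL/A = (1.67×10^-8)(545)/(2.6330e-07) = 34.57 Ω
P = I²R = (11.5)² × 34.57 = 4570 W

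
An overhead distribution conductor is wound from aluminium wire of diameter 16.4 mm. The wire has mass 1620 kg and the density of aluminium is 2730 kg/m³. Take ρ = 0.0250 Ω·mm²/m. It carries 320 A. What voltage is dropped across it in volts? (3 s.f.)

106 V

ρ = 0.0250 Ω·mm²/m = 2.50×10^-8 Ω·m
A = π(d/2)² = π(8.2000e-03 m)² = 2.1124e-04 m²
L = m/(density·A) = 1620/(2730×2.1124e-04) = 2809 m
R = ρL/A = (2.50×10^-8)(2809)/(2.1124e-04) = 0.3325 Ω
V = IR = 320 × 0.3325 = 106 V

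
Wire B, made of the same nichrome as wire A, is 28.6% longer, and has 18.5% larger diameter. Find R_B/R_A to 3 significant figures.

R ∝ L/d², so R_B/R_A = (1 + 28.6/100) × (1 + 18.5/100)⁻²
= 1.286 × 0.7121 = 0.916

0.916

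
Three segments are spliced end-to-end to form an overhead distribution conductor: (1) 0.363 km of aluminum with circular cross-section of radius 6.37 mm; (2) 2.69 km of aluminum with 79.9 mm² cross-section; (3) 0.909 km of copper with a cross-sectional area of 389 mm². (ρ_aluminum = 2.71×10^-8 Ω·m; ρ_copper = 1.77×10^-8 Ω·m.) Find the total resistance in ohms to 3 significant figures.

1.03 Ω

Seg 1: A = πr² = π(6.3700e-03 m)² = 1.275e-04 m²
R_1 = (2.71×10^-8)(363)/(1.275e-04) = 0.07717 Ω
Seg 2: A = 79.9 mm² = 7.990e-05 m²
R_2 = (2.71×10^-8)(2690)/(7.990e-05) = 0.9124 Ω
Seg 3: A = 389 mm² = 3.890e-04 m²
R_3 = (1.77×10^-8)(909)/(3.890e-04) = 0.04136 Ω
R_total = R_1 + R_2 + R_3 = 1.03 Ω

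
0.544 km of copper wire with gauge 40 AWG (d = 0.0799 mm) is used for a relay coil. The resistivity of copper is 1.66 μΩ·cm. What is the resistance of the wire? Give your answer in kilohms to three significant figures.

ρ = 1.66 μΩ·cm = 1.66×10^-8 Ω·m
A = π(0.0799/2 mm)² = π(3.9950e-05 m)² = 5.014e-09 m²
R = ρL/A = (1.66×10^-8)(544 m)/(5.014e-09 m²) = 1.80 kΩ

1.80 kΩ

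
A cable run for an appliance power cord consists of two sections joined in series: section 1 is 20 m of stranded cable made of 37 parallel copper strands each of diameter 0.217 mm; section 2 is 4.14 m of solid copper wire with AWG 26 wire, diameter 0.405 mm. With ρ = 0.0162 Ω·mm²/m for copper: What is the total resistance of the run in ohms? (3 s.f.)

ρ = 0.0162 Ω·mm²/m = 1.62×10^-8 Ω·m
Section 1: A_strand = π(1.0850e-04)² = 3.698e-08 m²; R₁ = ρL/(N·A_s) = (1.62×10^-8)(20)/(37×3.698e-08) = 0.2368 Ω
Section 2: A = π(0.405/2 mm)² = π(2.0250e-04 m)² = 1.288e-07 m²
R₂ = (1.62×10^-8)(4.14)/(1.288e-07) = 0.5206 Ω
R = R₁ + R₂ = 0.757 Ω

0.757 Ω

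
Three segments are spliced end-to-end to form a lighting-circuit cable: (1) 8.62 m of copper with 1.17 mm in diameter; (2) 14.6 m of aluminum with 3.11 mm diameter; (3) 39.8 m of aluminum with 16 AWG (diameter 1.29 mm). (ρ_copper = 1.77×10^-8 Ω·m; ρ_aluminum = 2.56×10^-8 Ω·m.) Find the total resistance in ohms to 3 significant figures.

0.971 Ω

Seg 1: A = π(d/2)² = π(5.8500e-04 m)² = 1.075e-06 m²
R_1 = (1.77×10^-8)(8.62)/(1.075e-06) = 0.1419 Ω
Seg 2: A = π(d/2)² = π(1.5550e-03 m)² = 7.596e-06 m²
R_2 = (2.56×10^-8)(14.6)/(7.596e-06) = 0.0492 Ω
Seg 3: A = π(1.29/2 mm)² = π(6.4500e-04 m)² = 1.307e-06 m²
R_3 = (2.56×10^-8)(39.8)/(1.307e-06) = 0.7796 Ω
R_total = R_1 + R_2 + R_3 = 0.971 Ω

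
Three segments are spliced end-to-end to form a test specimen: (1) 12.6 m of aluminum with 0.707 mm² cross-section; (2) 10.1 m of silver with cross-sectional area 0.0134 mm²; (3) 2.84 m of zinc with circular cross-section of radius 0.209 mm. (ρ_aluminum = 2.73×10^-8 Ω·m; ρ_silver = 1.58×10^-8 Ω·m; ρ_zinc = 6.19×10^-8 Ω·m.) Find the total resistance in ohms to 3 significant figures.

13.7 Ω

Seg 1: A = 0.707 mm² = 7.070e-07 m²
R_1 = (2.73×10^-8)(12.6)/(7.070e-07) = 0.4865 Ω
Seg 2: A = 0.0134 mm² = 1.340e-08 m²
R_2 = (1.58×10^-8)(10.1)/(1.340e-08) = 11.91 Ω
Seg 3: A = πr² = π(2.0900e-04 m)² = 1.372e-07 m²
R_3 = (6.19×10^-8)(2.84)/(1.372e-07) = 1.281 Ω
R_total = R_1 + R_2 + R_3 = 13.7 Ω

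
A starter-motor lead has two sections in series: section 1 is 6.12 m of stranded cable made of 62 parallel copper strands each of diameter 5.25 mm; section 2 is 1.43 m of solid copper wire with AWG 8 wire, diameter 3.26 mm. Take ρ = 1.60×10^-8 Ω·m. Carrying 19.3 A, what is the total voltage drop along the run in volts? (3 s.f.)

Section 1: A_strand = π(2.6250e-03)² = 2.165e-05 m²; R₁ = ρL/(N·A_s) = (1.60×10^-8)(6.12)/(62×2.165e-05) = 7.296×10^-5 Ω
Section 2: A = π(3.26/2 mm)² = π(1.6300e-03 m)² = 8.347e-06 m²
R₂ = (1.60×10^-8)(1.43)/(8.347e-06) = 0.002741 Ω
R = R₁ + R₂ = 0.002814 Ω
V = IR = 19.3 × 0.002814 = 0.0543 V

0.0543 V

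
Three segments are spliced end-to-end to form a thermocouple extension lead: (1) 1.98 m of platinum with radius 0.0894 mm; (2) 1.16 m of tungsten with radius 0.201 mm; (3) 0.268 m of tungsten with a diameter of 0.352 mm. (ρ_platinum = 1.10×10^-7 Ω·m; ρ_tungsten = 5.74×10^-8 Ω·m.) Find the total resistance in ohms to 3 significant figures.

Seg 1: A = πr² = π(8.9400e-05 m)² = 2.511e-08 m²
R_1 = (1.10×10^-7)(1.98)/(2.511e-08) = 8.674 Ω
Seg 2: A = πr² = π(2.0100e-04 m)² = 1.269e-07 m²
R_2 = (5.74×10^-8)(1.16)/(1.269e-07) = 0.5246 Ω
Seg 3: A = π(d/2)² = π(1.7600e-04 m)² = 9.731e-08 m²
R_3 = (5.74×10^-8)(0.268)/(9.731e-08) = 0.1581 Ω
R_total = R_1 + R_2 + R_3 = 9.36 Ω

9.36 Ω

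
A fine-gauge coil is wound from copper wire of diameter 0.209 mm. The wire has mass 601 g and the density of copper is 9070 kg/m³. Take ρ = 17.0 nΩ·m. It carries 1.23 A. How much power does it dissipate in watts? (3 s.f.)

1450 W

ρ = 17.0 nΩ·m = 1.70×10^-8 Ω·m
A = π(d/2)² = π(1.0450e-04 m)² = 3.4307e-08 m²
L = m/(density·A) = 0.601/(9070×3.4307e-08) = 1931 m
R = ρL/A = (1.70×10^-8)(1931)/(3.4307e-08) = 957.1 Ω
P = I²R = (1.23)² × 957.1 = 1450 W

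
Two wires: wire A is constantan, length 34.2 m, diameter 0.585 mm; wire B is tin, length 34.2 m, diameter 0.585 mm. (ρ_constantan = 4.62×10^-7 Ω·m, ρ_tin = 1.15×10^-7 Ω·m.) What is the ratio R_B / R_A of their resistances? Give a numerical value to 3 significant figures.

0.249

R ∝ ρL/d², so R_B/R_A = (ρ_B/ρ_A)
= (1.15×10^-7/4.62×10^-7) = 0.249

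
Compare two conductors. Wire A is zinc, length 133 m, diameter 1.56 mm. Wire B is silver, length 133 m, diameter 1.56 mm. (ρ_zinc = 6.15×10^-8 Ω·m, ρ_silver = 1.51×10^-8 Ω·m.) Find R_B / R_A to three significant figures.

0.246

R ∝ ρL/d², so R_B/R_A = (ρ_B/ρ_A)
= (1.51×10^-8/6.15×10^-8) = 0.246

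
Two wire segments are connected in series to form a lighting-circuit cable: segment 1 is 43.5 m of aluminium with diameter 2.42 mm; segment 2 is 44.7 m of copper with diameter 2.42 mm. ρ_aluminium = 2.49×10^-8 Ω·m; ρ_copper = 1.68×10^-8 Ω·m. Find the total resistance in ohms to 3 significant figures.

0.399 Ω

Segment 1: A = π(d/2)² = π(1.2100e-03 m)² = 4.600e-06 m²
R₁ = ρL/A = (2.49×10^-8)(43.5)/(4.600e-06) = 0.2355 Ω
R₂ = (1.68×10^-8)(44.7)/(4.600e-06) = 0.1633 Ω
R = R₁ + R₂ = 0.399 Ω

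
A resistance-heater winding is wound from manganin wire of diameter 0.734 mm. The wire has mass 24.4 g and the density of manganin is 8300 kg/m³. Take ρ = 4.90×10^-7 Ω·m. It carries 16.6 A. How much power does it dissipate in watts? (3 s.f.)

A = π(d/2)² = π(3.6700e-04 m)² = 4.2314e-07 m²
L = m/(density·A) = 0.0244/(8300×4.2314e-07) = 6.948 m
R = ρL/A = (4.90×10^-7)(6.948)/(4.2314e-07) = 8.045 Ω
P = I²R = (16.6)² × 8.045 = 2220 W

2220 W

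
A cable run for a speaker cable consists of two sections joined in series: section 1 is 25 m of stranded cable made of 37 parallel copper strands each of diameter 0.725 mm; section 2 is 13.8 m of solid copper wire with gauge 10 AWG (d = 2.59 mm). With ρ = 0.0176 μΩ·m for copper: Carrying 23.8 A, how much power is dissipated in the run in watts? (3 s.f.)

ρ = 0.0176 μΩ·m = 1.76×10^-8 Ω·m
Section 1: A_strand = π(3.6250e-04)² = 4.128e-07 m²; R₁ = ρL/(N·A_s) = (1.76×10^-8)(25)/(37×4.128e-07) = 0.02881 Ω
Section 2: A = π(2.59/2 mm)² = π(1.2950e-03 m)² = 5.269e-06 m²
R₂ = (1.76×10^-8)(13.8)/(5.269e-06) = 0.0461 Ω
R = R₁ + R₂ = 0.07491 Ω
P = I²R = (23.8)² × 0.07491 = 42.4 W

42.4 W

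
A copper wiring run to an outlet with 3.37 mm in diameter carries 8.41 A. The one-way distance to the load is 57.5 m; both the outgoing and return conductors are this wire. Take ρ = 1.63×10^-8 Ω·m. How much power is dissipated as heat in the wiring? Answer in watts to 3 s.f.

14.9 W

A = π(d/2)² = π(1.6850e-03 m)² = 8.920e-06 m²
Total conductor length (both ways) L = 2 × 57.5 = 115 m
R = ρL/A = (1.63×10^-8)(115)/(8.920e-06) = 0.2102 Ω
P = I²R = (8.41)² × 0.2102 = 14.9 W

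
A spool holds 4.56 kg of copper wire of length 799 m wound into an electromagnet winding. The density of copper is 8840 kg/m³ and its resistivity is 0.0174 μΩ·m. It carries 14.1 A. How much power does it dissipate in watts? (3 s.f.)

ρ = 0.0174 μΩ·m = 1.74×10^-8 Ω·m
A = m/(density·L) = 4.56/(8840×799) = 6.4560e-07 m²
R = ρL/A = (1.74×10^-8)(799)/(6.4560e-07) = 21.53 Ω
P = I²R = (14.1)² × 21.53 = 4280 W

4280 W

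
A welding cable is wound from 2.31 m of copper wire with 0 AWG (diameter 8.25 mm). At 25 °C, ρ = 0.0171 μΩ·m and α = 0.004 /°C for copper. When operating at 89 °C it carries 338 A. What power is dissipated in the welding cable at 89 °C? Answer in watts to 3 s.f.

ρ = 0.0171 μΩ·m = 1.71×10^-8 Ω·m
A = π(8.25/2 mm)² = π(4.1250e-03 m)² = 5.346e-05 m²
R₍25₎ = ρL/A = (1.71×10^-8)(2.31)/(5.346e-05) = 7.389×10^-4 Ω
R₍89₎ = R₍25₎(1 + αΔT) = 7.389×10^-4 × (1 + 0.004×64) = 9.281×10^-4 Ω
P = I²R = (338)² × 9.281×10^-4 = 106 W

106 W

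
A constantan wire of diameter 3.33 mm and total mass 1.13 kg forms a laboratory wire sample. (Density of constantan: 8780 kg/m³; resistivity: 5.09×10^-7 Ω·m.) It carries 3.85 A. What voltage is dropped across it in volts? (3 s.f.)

A = π(d/2)² = π(1.6650e-03 m)² = 8.7092e-06 m²
L = m/(density·A) = 1.13/(8780×8.7092e-06) = 14.78 m
R = ρL/A = (5.09×10^-7)(14.78)/(8.7092e-06) = 0.8637 Ω
V = IR = 3.85 × 0.8637 = 3.33 V

3.33 V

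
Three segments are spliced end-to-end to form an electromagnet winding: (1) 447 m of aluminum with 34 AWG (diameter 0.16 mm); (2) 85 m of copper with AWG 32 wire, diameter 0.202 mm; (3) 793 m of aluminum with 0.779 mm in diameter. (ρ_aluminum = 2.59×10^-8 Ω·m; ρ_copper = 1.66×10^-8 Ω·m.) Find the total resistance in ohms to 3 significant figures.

Seg 1: A = π(0.16/2 mm)² = π(8.0000e-05 m)² = 2.011e-08 m²
R_1 = (2.59×10^-8)(447)/(2.011e-08) = 575.8 Ω
Seg 2: A = π(0.202/2 mm)² = π(1.0100e-04 m)² = 3.205e-08 m²
R_2 = (1.66×10^-8)(85)/(3.205e-08) = 44.03 Ω
Seg 3: A = π(d/2)² = π(3.8950e-04 m)² = 4.766e-07 m²
R_3 = (2.59×10^-8)(793)/(4.766e-07) = 43.09 Ω
R_total = R_1 + R_2 + R_3 = 663 Ω

663 Ω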